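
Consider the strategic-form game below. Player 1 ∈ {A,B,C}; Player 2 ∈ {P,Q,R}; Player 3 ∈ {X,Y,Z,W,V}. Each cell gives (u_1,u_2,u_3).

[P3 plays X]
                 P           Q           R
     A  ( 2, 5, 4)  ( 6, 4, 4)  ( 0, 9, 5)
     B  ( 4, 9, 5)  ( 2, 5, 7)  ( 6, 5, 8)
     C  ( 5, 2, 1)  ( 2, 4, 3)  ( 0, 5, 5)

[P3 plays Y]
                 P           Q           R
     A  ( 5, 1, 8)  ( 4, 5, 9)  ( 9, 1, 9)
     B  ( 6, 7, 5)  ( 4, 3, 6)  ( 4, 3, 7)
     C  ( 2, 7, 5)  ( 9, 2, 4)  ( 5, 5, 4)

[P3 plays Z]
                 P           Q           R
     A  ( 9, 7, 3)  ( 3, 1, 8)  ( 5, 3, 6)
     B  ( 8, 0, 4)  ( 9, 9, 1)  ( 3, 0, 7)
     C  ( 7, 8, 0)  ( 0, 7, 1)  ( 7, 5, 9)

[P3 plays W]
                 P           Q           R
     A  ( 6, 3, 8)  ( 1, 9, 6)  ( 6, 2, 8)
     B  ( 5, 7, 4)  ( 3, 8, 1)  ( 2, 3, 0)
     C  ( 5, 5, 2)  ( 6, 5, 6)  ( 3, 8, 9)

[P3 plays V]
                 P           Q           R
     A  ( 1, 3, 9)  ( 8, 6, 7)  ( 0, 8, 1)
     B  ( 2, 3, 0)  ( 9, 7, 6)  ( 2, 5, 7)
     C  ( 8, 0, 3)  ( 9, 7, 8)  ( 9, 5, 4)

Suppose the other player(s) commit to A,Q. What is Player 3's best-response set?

argmax u_3 = {Y}

u_3(X vs A,Q) = 4
u_3(Y vs A,Q) = 9
u_3(Z vs A,Q) = 8
u_3(W vs A,Q) = 6
u_3(V vs A,Q) = 7
max payoff 9 at {Y}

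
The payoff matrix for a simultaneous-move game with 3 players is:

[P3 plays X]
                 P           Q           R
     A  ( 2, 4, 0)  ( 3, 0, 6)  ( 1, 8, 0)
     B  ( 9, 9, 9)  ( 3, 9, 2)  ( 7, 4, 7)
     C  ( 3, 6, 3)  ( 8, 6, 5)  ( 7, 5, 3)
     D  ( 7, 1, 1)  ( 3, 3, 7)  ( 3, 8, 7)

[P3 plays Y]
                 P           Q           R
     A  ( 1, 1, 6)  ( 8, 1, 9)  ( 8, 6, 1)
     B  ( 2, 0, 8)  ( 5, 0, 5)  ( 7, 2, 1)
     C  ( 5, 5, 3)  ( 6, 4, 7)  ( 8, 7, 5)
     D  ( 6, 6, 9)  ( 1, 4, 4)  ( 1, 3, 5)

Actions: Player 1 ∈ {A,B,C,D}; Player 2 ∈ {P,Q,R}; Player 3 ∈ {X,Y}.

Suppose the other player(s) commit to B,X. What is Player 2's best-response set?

u_2(P vs B,X) = 9
u_2(Q vs B,X) = 9
u_2(R vs B,X) = 4
max payoff 9 at {P,Q}

P2 best: {P,Q}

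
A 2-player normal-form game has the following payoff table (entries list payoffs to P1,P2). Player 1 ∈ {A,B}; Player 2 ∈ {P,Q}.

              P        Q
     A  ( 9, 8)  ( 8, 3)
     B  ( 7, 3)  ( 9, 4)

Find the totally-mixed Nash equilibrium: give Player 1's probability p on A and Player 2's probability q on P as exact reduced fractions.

P1 mixes 1/6 on A; P2 mixes 1/3 on P

P1 indiff ⇒ q·9+(1-q)·8 = q·7+(1-q)·9 ⇒ q(2) = (1-q)(1) ⇒ q = 1/3
P2 indiff ⇒ p·8+(1-p)·3 = p·3+(1-p)·4 ⇒ p(5) = (1-p)(1) ⇒ p = 1/6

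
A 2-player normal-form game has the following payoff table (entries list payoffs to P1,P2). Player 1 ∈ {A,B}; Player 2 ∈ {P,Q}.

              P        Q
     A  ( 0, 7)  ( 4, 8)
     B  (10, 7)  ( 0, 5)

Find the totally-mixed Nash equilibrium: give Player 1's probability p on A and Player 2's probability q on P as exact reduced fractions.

(p,q) = (2/3, 2/7)

P1 indiff ⇒ q·0+(1-q)·4 = q·10+(1-q)·0 ⇒ q(-10) = (1-q)(-4) ⇒ q = 2/7
P2 indiff ⇒ p·7+(1-p)·7 = p·8+(1-p)·5 ⇒ p(-1) = (1-p)(-2) ⇒ p = 2/3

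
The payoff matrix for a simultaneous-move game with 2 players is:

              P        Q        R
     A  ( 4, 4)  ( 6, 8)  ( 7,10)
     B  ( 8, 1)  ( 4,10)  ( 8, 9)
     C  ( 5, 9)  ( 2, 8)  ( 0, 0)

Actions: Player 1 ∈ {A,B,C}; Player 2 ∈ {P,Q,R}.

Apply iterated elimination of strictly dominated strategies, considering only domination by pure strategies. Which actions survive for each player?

P1 drop C (B beats it: P:8>5 Q:4>2 R:8>0)
P2 drop P (Q beats it: A:8>4 B:10>1)
P1→{A,B} P2→{Q,R}

IESDS → P1:{A,B} P2:{Q,R}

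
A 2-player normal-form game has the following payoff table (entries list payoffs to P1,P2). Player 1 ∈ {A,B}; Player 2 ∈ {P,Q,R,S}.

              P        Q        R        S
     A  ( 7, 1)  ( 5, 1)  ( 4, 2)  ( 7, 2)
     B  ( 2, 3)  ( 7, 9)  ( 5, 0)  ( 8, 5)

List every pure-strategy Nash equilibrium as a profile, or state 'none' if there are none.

NE set: (B,Q)

(A,P): not NE [P2→S gives 2>1]
(A,Q): not NE [P1→B gives 7>5; P2→S gives 2>1]
(A,R): not NE [P1→B gives 5>4]
(A,S): not NE [P1→B gives 8>7]
(B,P): not NE [P1→A gives 7>2; P2→Q gives 9>3]
(B,Q): NE
(B,R): not NE [P2→Q gives 9>0]
(B,S): not NE [P2→Q gives 9>5]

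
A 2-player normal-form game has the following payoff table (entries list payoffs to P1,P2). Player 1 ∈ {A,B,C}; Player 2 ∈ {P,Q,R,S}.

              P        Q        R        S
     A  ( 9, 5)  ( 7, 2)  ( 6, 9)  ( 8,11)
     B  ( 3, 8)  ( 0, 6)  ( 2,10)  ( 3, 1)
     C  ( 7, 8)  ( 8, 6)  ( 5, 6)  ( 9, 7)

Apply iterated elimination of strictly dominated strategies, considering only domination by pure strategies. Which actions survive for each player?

Remaining: P1:{A,C} P2:{P,S}

P1 drop B (A beats it: P:9>3 Q:7>0 R:6>2 S:8>3)
P2 drop Q (P beats it: A:5>2 C:8>6)
P2 drop R (S beats it: A:11>9 C:7>6)
P1→{A,C} P2→{P,S}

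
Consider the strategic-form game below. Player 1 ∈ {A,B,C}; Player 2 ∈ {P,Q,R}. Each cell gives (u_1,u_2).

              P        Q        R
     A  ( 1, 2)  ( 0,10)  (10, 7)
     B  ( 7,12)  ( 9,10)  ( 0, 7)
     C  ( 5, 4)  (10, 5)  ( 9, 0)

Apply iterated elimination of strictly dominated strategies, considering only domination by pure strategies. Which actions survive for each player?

P2 drop R (Q beats it: A:10>7 B:10>7 C:5>0)
P1 drop A (B beats it: P:7>1 Q:9>0)
P1→{B,C} P2→{P,Q}

Survivors P1:{B,C} P2:{P,Q}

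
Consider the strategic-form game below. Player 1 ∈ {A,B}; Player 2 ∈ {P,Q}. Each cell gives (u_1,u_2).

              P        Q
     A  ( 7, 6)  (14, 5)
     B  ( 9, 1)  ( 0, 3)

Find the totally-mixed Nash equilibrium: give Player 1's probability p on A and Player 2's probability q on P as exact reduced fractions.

p=2/3, q=7/8

P1 indiff ⇒ q·7+(1-q)·14 = q·9+(1-q)·0 ⇒ q(-2) = (1-q)(-14) ⇒ q = 7/8
P2 indiff ⇒ p·6+(1-p)·1 = p·5+(1-p)·3 ⇒ p(1) = (1-p)(2) ⇒ p = 2/3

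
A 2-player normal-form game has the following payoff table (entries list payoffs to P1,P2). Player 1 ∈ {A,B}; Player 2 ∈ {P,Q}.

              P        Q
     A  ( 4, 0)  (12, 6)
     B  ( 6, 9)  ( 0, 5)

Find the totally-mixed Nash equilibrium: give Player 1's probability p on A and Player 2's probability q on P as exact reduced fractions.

P1 indiff ⇒ q·4+(1-q)·12 = q·6+(1-q)·0 ⇒ q(-2) = (1-q)(-12) ⇒ q = 6/7
P2 indiff ⇒ p·0+(1-p)·9 = p·6+(1-p)·5 ⇒ p(-6) = (1-p)(-4) ⇒ p = 2/5

P1 mixes 2/5 on A; P2 mixes 6/7 on P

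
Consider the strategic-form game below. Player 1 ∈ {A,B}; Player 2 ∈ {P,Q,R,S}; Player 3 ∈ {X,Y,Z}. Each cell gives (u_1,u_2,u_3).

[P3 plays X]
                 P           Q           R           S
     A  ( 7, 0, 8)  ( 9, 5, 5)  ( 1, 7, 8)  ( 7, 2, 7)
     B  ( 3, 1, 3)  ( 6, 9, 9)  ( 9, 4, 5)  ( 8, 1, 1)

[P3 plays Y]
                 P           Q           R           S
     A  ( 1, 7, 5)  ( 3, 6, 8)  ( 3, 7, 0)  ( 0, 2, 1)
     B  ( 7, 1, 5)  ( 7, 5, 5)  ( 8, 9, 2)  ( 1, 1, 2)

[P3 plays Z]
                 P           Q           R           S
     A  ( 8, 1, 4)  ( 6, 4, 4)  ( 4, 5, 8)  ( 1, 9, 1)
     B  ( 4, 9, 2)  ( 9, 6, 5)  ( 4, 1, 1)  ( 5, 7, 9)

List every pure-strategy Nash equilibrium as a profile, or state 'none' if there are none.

Equilibria: none

(A,P,X): not NE [P2→R gives 7>0]
(A,P,Y): not NE [P1→B gives 7>1; P3→X gives 8>5]
(A,P,Z): not NE [P2→S gives 9>1; P3→X gives 8>4]
(A,Q,X): not NE [P2→R gives 7>5; P3→Y gives 8>5]
(A,Q,Y): not NE [P1→B gives 7>3; P2→R gives 7>6]
(A,Q,Z): not NE [P1→B gives 9>6; P2→S gives 9>4; P3→Y gives 8>4]
(A,R,X): not NE [P1→B gives 9>1]
(A,R,Y): not NE [P1→B gives 8>3; P3→Z gives 8>0]
(A,R,Z): not NE [P2→S gives 9>5]
(A,S,X): not NE [P1→B gives 8>7; P2→R gives 7>2]
(A,S,Y): not NE [P1→B gives 1>0; P2→R gives 7>2; P3→X gives 7>1]
(A,S,Z): not NE [P1→B gives 5>1; P3→X gives 7>1]
(B,P,X): not NE [P1→A gives 7>3; P2→Q gives 9>1; P3→Y gives 5>3]
(B,P,Y): not NE [P2→R gives 9>1]
(B,P,Z): not NE [P1→A gives 8>4; P3→Y gives 5>2]
(B,Q,X): not NE [P1→A gives 9>6]
(B,Q,Y): not NE [P2→R gives 9>5; P3→X gives 9>5]
(B,Q,Z): not NE [P2→P gives 9>6; P3→X gives 9>5]
(B,R,X): not NE [P2→Q gives 9>4]
(B,R,Y): not NE [P3→X gives 5>2]
(B,R,Z): not NE [P2→P gives 9>1; P3→X gives 5>1]
(B,S,X): not NE [P2→Q gives 9>1; P3→Z gives 9>1]
(B,S,Y): not NE [P2→R gives 9>1; P3→Z gives 9>2]
(B,S,Z): not NE [P2→P gives 9>7]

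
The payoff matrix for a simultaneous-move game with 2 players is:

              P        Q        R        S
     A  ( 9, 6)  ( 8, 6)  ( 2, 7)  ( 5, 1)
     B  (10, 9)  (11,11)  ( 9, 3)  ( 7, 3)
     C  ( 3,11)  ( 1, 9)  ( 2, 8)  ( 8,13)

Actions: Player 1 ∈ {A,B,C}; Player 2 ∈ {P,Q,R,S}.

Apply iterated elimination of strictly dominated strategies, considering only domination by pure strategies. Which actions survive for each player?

Remaining: P1:{B,C} P2:{P,Q,S}

P1 drop A (B beats it: P:10>9 Q:11>8 R:9>2 S:7>5)
P2 drop R (P beats it: B:9>3 C:11>8)
P1→{B,C} P2→{P,Q,S}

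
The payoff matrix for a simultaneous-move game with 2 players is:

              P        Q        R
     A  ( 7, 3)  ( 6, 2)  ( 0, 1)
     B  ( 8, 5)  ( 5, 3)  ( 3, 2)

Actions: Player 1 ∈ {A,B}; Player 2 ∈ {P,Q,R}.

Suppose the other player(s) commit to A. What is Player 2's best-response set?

P2 best: {P}

u_2(P vs A) = 3
u_2(Q vs A) = 2
u_2(R vs A) = 1
max payoff 3 at {P}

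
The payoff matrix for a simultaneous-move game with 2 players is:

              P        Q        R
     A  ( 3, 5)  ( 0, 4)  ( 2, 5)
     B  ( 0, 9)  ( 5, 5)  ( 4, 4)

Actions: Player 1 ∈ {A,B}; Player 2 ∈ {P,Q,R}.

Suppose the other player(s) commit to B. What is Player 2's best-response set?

argmax u_2 = {P}

u_2(P vs B) = 9
u_2(Q vs B) = 5
u_2(R vs B) = 4
max payoff 9 at {P}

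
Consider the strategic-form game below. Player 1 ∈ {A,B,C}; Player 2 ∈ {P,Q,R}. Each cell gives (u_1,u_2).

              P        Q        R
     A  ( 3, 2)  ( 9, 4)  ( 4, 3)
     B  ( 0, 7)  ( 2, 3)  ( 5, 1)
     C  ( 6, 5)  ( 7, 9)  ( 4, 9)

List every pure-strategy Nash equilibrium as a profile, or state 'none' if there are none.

PSNE = {(A,Q)}

(A,P): not NE [P1→C gives 6>3; P2→Q gives 4>2]
(A,Q): NE
(A,R): not NE [P1→B gives 5>4; P2→Q gives 4>3]
(B,P): not NE [P1→C gives 6>0]
(B,Q): not NE [P1→A gives 9>2; P2→P gives 7>3]
(B,R): not NE [P2→P gives 7>1]
(C,P): not NE [P2→R gives 9>5]
(C,Q): not NE [P1→A gives 9>7]
(C,R): not NE [P1→B gives 5>4]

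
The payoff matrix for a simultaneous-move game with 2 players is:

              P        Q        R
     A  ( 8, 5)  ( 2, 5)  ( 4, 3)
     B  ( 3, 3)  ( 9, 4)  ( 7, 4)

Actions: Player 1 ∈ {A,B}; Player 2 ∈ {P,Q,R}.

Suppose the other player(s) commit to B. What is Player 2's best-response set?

u_2(P vs B) = 3
u_2(Q vs B) = 4
u_2(R vs B) = 4
max payoff 4 at {Q,R}

P2 best: {Q,R}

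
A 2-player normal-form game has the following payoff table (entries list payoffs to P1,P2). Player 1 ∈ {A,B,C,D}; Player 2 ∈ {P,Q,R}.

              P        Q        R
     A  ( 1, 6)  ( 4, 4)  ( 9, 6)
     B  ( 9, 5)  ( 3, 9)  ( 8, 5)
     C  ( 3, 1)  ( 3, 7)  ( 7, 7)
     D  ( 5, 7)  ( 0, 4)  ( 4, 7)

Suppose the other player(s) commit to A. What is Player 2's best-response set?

P2 best: {P,R}

u_2(P vs A) = 6
u_2(Q vs A) = 4
u_2(R vs A) = 6
max payoff 6 at {P,R}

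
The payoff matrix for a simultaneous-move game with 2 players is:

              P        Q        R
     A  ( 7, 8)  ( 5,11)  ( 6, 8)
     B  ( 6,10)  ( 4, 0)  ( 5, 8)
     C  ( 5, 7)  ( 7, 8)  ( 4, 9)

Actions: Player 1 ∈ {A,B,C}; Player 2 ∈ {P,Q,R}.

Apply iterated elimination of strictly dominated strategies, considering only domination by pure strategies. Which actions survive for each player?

P1 drop B (A beats it: P:7>6 Q:5>4 R:6>5)
P2 drop P (Q beats it: A:11>8 C:8>7)
P1→{A,C} P2→{Q,R}

IESDS → P1:{A,C} P2:{Q,R}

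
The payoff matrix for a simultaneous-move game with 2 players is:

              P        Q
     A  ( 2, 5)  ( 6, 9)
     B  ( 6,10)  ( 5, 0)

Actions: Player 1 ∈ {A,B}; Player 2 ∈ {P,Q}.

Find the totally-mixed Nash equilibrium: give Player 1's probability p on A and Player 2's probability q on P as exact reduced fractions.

(p,q) = (5/7, 1/5)

P1 indiff ⇒ q·2+(1-q)·6 = q·6+(1-q)·5 ⇒ q(-4) = (1-q)(-1) ⇒ q = 1/5
P2 indiff ⇒ p·5+(1-p)·10 = p·9+(1-p)·0 ⇒ p(-4) = (1-p)(-10) ⇒ p = 5/7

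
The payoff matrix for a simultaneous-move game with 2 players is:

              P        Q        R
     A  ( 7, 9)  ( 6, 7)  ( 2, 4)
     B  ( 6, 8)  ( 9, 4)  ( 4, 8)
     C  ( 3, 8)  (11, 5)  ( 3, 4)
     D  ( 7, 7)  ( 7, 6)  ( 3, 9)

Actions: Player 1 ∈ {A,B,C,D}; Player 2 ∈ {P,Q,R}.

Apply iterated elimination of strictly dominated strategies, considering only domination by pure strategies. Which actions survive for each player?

P2 drop Q (P beats it: A:9>7 B:8>4 C:8>5 D:7>6)
P1 drop C (B beats it: P:6>3 R:4>3)
P1→{A,B,D} P2→{P,R}

IESDS → P1:{A,B,D} P2:{P,R}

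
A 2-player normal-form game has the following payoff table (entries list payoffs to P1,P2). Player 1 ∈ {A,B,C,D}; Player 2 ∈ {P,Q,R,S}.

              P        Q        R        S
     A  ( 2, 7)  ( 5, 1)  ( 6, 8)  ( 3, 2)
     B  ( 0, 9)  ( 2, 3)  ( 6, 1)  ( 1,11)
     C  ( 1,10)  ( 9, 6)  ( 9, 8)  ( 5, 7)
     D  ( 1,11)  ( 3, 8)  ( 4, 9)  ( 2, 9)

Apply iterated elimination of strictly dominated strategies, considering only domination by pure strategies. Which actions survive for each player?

Survivors P1:{A,C} P2:{P,R}

P1 drop B (C beats it: P:1>0 Q:9>2 R:9>6 S:5>1)
P1 drop D (A beats it: P:2>1 Q:5>3 R:6>4 S:3>2)
P2 drop Q (P beats it: A:7>1 C:10>6)
P2 drop S (P beats it: A:7>2 C:10>7)
P1→{A,C} P2→{P,R}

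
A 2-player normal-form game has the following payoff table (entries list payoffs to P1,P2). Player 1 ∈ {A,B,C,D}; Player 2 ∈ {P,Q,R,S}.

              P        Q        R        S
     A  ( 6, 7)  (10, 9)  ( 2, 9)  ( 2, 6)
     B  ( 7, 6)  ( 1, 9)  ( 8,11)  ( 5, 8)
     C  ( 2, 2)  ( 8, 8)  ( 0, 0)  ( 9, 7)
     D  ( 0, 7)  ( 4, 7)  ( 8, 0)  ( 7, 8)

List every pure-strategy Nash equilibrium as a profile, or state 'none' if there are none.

(A,P): not NE [P1→B gives 7>6; P2→R gives 9>7]
(A,Q): NE
(A,R): not NE [P1→D gives 8>2]
(A,S): not NE [P1→C gives 9>2; P2→R gives 9>6]
(B,P): not NE [P2→R gives 11>6]
(B,Q): not NE [P1→A gives 10>1; P2→R gives 11>9]
(B,R): NE
(B,S): not NE [P1→C gives 9>5; P2→R gives 11>8]
(C,P): not NE [P1→B gives 7>2; P2→Q gives 8>2]
(C,Q): not NE [P1→A gives 10>8]
(C,R): not NE [P1→D gives 8>0; P2→Q gives 8>0]
(C,S): not NE [P2→Q gives 8>7]
(D,P): not NE [P1→B gives 7>0; P2→S gives 8>7]
(D,Q): not NE [P1→A gives 10>4; P2→S gives 8>7]
(D,R): not NE [P2→S gives 8>0]
(D,S): not NE [P1→C gives 9>7]

NE set: (A,Q), (B,R)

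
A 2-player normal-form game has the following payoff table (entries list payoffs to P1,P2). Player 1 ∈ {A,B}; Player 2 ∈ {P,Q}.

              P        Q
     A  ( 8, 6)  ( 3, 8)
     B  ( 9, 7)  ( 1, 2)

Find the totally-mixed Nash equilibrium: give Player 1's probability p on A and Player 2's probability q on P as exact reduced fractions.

P1 mixes 5/7 on A; P2 mixes 2/3 on P

P1 indiff ⇒ q·8+(1-q)·3 = q·9+(1-q)·1 ⇒ q(-1) = (1-q)(-2) ⇒ q = 2/3
P2 indiff ⇒ p·6+(1-p)·7 = p·8+(1-p)·2 ⇒ p(-2) = (1-p)(-5) ⇒ p = 5/7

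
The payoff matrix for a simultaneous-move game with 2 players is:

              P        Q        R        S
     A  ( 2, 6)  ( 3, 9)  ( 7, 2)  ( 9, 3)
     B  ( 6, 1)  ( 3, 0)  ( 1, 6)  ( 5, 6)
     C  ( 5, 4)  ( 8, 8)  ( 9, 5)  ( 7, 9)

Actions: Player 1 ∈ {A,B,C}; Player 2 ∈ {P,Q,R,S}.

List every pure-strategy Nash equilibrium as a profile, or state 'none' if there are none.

(A,P): not NE [P1→B gives 6>2; P2→Q gives 9>6]
(A,Q): not NE [P1→C gives 8>3]
(A,R): not NE [P1→C gives 9>7; P2→Q gives 9>2]
(A,S): not NE [P2→Q gives 9>3]
(B,P): not NE [P2→S gives 6>1]
(B,Q): not NE [P1→C gives 8>3; P2→S gives 6>0]
(B,R): not NE [P1→C gives 9>1]
(B,S): not NE [P1→A gives 9>5]
(C,P): not NE [P1→B gives 6>5; P2→S gives 9>4]
(C,Q): not NE [P2→S gives 9>8]
(C,R): not NE [P2→S gives 9>5]
(C,S): not NE [P1→A gives 9>7]

No pure NE.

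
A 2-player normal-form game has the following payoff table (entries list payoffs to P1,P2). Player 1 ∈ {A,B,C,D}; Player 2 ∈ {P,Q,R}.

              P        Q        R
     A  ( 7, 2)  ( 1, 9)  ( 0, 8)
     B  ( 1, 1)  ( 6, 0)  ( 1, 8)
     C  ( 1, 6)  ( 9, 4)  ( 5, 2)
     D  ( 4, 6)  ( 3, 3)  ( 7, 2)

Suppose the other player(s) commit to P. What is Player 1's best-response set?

P1 best: {A}

u_1(A vs P) = 7
u_1(B vs P) = 1
u_1(C vs P) = 1
u_1(D vs P) = 4
max payoff 7 at {A}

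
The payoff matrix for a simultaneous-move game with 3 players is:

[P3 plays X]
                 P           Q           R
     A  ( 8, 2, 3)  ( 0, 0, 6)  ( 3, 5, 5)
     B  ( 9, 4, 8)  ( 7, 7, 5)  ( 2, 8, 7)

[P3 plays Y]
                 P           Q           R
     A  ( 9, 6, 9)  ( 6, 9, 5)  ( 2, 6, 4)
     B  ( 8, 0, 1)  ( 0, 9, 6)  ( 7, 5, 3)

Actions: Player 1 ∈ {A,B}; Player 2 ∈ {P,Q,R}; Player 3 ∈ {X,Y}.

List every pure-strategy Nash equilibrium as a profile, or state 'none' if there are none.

Nash profiles: (A,R,X)

(A,P,X): not NE [P1→B gives 9>8; P2→R gives 5>2; P3→Y gives 9>3]
(A,P,Y): not NE [P2→Q gives 9>6]
(A,Q,X): not NE [P1→B gives 7>0; P2→R gives 5>0]
(A,Q,Y): not NE [P3→X gives 6>5]
(A,R,X): NE
(A,R,Y): not NE [P1→B gives 7>2; P2→Q gives 9>6; P3→X gives 5>4]
(B,P,X): not NE [P2→R gives 8>4]
(B,P,Y): not NE [P1→A gives 9>8; P2→Q gives 9>0; P3→X gives 8>1]
(B,Q,X): not NE [P2→R gives 8>7; P3→Y gives 6>5]
(B,Q,Y): not NE [P1→A gives 6>0]
(B,R,X): not NE [P1→A gives 3>2]
(B,R,Y): not NE [P2→Q gives 9>5; P3→X gives 7>3]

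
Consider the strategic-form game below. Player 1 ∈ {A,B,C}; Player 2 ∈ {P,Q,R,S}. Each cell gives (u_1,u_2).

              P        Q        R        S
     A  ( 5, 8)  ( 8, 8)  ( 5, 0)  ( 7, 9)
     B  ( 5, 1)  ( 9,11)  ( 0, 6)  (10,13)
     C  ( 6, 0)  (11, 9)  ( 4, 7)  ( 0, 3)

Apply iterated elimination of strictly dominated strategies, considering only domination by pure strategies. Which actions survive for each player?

P2 drop P (S beats it: A:9>8 B:13>1 C:3>0)
P2 drop R (Q beats it: A:8>0 B:11>6 C:9>7)
P1 drop A (B beats it: Q:9>8 S:10>7)
P1→{B,C} P2→{Q,S}

Survivors P1:{B,C} P2:{Q,S}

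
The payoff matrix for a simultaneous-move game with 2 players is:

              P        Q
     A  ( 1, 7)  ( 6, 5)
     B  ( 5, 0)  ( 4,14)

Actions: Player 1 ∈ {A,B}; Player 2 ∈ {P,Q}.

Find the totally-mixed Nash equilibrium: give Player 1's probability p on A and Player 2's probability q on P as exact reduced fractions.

p=7/8, q=1/3

P1 indiff ⇒ q·1+(1-q)·6 = q·5+(1-q)·4 ⇒ q(-4) = (1-q)(-2) ⇒ q = 1/3
P2 indiff ⇒ p·7+(1-p)·0 = p·5+(1-p)·14 ⇒ p(2) = (1-p)(14) ⇒ p = 7/8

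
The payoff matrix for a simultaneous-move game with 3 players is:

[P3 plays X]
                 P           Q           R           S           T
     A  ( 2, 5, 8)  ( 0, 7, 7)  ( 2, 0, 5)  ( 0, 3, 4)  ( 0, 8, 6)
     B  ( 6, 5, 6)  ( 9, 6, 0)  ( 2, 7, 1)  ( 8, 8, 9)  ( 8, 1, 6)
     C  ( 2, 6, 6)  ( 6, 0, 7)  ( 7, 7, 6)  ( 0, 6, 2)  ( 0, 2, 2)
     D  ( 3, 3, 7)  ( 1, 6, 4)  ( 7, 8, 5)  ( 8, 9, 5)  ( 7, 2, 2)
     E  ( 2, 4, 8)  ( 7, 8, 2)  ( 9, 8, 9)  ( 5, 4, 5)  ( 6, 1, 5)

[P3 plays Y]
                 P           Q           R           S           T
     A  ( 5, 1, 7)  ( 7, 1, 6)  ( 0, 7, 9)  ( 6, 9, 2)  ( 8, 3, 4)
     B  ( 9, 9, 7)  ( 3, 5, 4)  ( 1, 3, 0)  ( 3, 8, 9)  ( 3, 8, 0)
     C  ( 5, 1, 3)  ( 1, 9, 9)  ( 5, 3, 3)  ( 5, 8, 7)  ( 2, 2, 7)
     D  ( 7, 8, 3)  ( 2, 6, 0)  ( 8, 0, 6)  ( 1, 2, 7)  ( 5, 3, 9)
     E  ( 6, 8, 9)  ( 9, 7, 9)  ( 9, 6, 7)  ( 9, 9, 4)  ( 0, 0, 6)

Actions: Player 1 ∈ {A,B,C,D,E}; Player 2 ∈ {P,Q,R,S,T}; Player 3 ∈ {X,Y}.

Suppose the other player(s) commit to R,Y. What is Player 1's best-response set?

u_1(A vs R,Y) = 0
u_1(B vs R,Y) = 1
u_1(C vs R,Y) = 5
u_1(D vs R,Y) = 8
u_1(E vs R,Y) = 9
max payoff 9 at {E}

argmax u_1 = {E}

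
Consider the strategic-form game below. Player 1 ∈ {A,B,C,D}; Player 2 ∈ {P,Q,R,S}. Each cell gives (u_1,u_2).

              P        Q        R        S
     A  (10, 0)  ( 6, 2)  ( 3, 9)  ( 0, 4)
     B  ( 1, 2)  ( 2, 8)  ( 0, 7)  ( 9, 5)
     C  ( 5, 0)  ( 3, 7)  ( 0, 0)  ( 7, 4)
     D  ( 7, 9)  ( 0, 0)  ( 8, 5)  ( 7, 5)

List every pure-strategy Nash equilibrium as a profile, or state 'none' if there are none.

(A,P): not NE [P2→R gives 9>0]
(A,Q): not NE [P2→R gives 9>2]
(A,R): not NE [P1→D gives 8>3]
(A,S): not NE [P1→B gives 9>0; P2→R gives 9>4]
(B,P): not NE [P1→A gives 10>1; P2→Q gives 8>2]
(B,Q): not NE [P1→A gives 6>2]
(B,R): not NE [P1→D gives 8>0; P2→Q gives 8>7]
(B,S): not NE [P2→Q gives 8>5]
(C,P): not NE [P1→A gives 10>5; P2→Q gives 7>0]
(C,Q): not NE [P1→A gives 6>3]
(C,R): not NE [P1→D gives 8>0; P2→Q gives 7>0]
(C,S): not NE [P1→B gives 9>7; P2→Q gives 7>4]
(D,P): not NE [P1→A gives 10>7]
(D,Q): not NE [P1→A gives 6>0; P2→P gives 9>0]
(D,R): not NE [P2→P gives 9>5]
(D,S): not NE [P1→B gives 9>7; P2→P gives 9>5]

Equilibria: none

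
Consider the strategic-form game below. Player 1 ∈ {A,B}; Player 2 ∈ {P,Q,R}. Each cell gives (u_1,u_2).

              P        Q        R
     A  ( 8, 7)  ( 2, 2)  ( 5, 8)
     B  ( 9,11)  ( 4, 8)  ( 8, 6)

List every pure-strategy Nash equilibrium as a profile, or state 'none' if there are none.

PSNE = {(B,P)}

(A,P): not NE [P1→B gives 9>8; P2→R gives 8>7]
(A,Q): not NE [P1→B gives 4>2; P2→R gives 8>2]
(A,R): not NE [P1→B gives 8>5]
(B,P): NE
(B,Q): not NE [P2→P gives 11>8]
(B,R): not NE [P2→P gives 11>6]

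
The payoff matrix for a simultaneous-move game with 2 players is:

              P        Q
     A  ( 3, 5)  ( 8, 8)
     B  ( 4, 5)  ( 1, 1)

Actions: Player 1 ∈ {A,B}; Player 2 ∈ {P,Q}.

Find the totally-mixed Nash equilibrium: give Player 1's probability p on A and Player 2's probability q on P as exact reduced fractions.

(p,q) = (4/7, 7/8)

P1 indiff ⇒ q·3+(1-q)·8 = q·4+(1-q)·1 ⇒ q(-1) = (1-q)(-7) ⇒ q = 7/8
P2 indiff ⇒ p·5+(1-p)·5 = p·8+(1-p)·1 ⇒ p(-3) = (1-p)(-4) ⇒ p = 4/7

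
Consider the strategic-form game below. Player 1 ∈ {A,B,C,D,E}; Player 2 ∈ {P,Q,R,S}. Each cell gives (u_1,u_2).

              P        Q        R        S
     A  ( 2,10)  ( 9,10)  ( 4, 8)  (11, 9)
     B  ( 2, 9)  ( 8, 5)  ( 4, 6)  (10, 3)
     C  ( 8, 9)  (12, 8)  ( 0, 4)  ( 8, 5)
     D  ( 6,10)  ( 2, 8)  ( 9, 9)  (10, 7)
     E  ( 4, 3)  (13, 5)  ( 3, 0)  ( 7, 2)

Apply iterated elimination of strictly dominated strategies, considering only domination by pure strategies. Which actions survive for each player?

P2 drop R (P beats it: A:10>8 B:9>6 C:9>4 D:10>9 E:3>0)
P2 drop S (P beats it: A:10>9 B:9>3 C:9>5 D:10>7 E:3>2)
P1 drop A (C beats it: P:8>2 Q:12>9)
P1 drop B (C beats it: P:8>2 Q:12>8)
P1 drop D (C beats it: P:8>6 Q:12>2)
P1→{C,E} P2→{P,Q}

IESDS → P1:{C,E} P2:{P,Q}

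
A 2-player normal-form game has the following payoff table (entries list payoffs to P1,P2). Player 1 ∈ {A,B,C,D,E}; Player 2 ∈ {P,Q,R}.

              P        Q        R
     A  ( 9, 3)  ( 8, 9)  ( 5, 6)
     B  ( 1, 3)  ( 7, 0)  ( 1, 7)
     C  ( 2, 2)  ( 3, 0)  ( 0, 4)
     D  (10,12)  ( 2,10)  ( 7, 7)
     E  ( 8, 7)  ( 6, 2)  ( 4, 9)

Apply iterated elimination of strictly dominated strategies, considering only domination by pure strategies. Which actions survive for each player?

Survivors P1:{A,D} P2:{P,Q}

P1 drop B (A beats it: P:9>1 Q:8>7 R:5>1)
P1 drop C (A beats it: P:9>2 Q:8>3 R:5>0)
P1 drop E (A beats it: P:9>8 Q:8>6 R:5>4)
P2 drop R (Q beats it: A:9>6 D:10>7)
P1→{A,D} P2→{P,Q}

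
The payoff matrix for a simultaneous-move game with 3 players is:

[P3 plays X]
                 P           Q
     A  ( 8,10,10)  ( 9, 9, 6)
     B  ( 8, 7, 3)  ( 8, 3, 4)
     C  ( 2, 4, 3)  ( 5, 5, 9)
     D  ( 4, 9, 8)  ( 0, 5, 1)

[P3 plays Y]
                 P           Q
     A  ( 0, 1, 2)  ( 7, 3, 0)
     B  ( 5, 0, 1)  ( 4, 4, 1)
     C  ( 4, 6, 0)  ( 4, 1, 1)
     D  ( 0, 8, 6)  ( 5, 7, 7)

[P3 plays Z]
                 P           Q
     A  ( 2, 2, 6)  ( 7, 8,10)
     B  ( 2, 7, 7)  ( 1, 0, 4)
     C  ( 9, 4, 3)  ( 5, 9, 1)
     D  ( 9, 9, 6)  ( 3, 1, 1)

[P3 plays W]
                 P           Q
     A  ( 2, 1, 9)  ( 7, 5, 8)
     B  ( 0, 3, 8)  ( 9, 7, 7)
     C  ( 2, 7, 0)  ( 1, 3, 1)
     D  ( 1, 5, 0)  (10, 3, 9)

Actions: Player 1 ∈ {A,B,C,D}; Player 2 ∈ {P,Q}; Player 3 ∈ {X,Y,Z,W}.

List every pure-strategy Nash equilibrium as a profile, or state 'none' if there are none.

PSNE = {(A,P,X), (A,Q,Z)}

(A,P,X): NE
(A,P,Y): not NE [P1→B gives 5>0; P2→Q gives 3>1; P3→X gives 10>2]
(A,P,Z): not NE [P1→D gives 9>2; P2→Q gives 8>2; P3→X gives 10>6]
(A,P,W): not NE [P2→Q gives 5>1; P3→X gives 10>9]
(A,Q,X): not NE [P2→P gives 10>9; P3→Z gives 10>6]
(A,Q,Y): not NE [P3→Z gives 10>0]
(A,Q,Z): NE
(A,Q,W): not NE [P1→D gives 10>7; P3→Z gives 10>8]
(B,P,X): not NE [P3→W gives 8>3]
(B,P,Y): not NE [P2→Q gives 4>0; P3→W gives 8>1]
(B,P,Z): not NE [P1→D gives 9>2; P3→W gives 8>7]
(B,P,W): not NE [P1→C gives 2>0; P2→Q gives 7>3]
(B,Q,X): not NE [P1→A gives 9>8; P2→P gives 7>3; P3→W gives 7>4]
(B,Q,Y): not NE [P1→A gives 7>4; P3→W gives 7>1]
(B,Q,Z): not NE [P1→A gives 7>1; P2→P gives 7>0; P3→W gives 7>4]
(B,Q,W): not NE [P1→D gives 10>9]
(C,P,X): not NE [P1→B gives 8>2; P2→Q gives 5>4]
(C,P,Y): not NE [P1→B gives 5>4; P3→Z gives 3>0]
(C,P,Z): not NE [P2→Q gives 9>4]
(C,P,W): not NE [P3→Z gives 3>0]
(C,Q,X): not NE [P1→A gives 9>5]
(C,Q,Y): not NE [P1→A gives 7>4; P2→P gives 6>1; P3→X gives 9>1]
(C,Q,Z): not NE [P1→A gives 7>5; P3→X gives 9>1]
(C,Q,W): not NE [P1→D gives 10>1; P2→P gives 7>3; P3→X gives 9>1]
(D,P,X): not NE [P1→B gives 8>4]
(D,P,Y): not NE [P1→B gives 5>0; P3→X gives 8>6]
(D,P,Z): not NE [P3→X gives 8>6]
(D,P,W): not NE [P1→C gives 2>1; P3→X gives 8>0]
(D,Q,X): not NE [P1→A gives 9>0; P2→P gives 9>5; P3→W gives 9>1]
(D,Q,Y): not NE [P1→A gives 7>5; P2→P gives 8>7; P3→W gives 9>7]
(D,Q,Z): not NE [P1→A gives 7>3; P2→P gives 9>1; P3→W gives 9>1]
(D,Q,W): not NE [P2→P gives 5>3]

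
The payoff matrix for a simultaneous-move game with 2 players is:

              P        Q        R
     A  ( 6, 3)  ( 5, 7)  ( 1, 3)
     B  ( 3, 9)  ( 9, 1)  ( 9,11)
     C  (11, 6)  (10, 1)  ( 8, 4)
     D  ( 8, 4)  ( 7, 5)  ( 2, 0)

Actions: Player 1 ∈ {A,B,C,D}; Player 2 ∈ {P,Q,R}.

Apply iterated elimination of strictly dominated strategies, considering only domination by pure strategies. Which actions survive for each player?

P1 drop A (C beats it: P:11>6 Q:10>5 R:8>1)
P1 drop D (C beats it: P:11>8 Q:10>7 R:8>2)
P2 drop Q (P beats it: B:9>1 C:6>1)
P1→{B,C} P2→{P,R}

Remaining: P1:{B,C} P2:{P,R}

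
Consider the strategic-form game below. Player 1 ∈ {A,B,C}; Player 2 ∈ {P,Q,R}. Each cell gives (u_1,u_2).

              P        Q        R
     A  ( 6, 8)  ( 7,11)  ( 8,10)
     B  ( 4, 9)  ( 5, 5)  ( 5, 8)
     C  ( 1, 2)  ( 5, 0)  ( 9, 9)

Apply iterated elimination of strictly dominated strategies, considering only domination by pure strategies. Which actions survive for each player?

IESDS → P1:{A,C} P2:{Q,R}

P1 drop B (A beats it: P:6>4 Q:7>5 R:8>5)
P2 drop P (R beats it: A:10>8 C:9>2)
P1→{A,C} P2→{Q,R}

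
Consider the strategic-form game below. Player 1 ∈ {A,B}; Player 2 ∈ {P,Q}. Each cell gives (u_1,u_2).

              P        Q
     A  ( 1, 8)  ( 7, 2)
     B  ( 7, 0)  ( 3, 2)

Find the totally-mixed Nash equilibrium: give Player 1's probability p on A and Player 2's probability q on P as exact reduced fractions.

P1 mixes 1/4 on A; P2 mixes 2/5 on P

P1 indiff ⇒ q·1+(1-q)·7 = q·7+(1-q)·3 ⇒ q(-6) = (1-q)(-4) ⇒ q = 2/5
P2 indiff ⇒ p·8+(1-p)·0 = p·2+(1-p)·2 ⇒ p(6) = (1-p)(2) ⇒ p = 1/4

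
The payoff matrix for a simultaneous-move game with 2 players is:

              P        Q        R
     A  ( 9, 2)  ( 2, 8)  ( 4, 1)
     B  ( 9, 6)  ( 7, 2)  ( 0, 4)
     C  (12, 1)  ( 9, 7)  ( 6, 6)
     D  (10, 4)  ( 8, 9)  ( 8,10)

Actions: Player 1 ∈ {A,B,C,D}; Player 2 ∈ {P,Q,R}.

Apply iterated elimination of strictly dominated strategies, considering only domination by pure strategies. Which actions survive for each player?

IESDS → P1:{C,D} P2:{Q,R}

P1 drop A (C beats it: P:12>9 Q:9>2 R:6>4)
P1 drop B (C beats it: P:12>9 Q:9>7 R:6>0)
P2 drop P (Q beats it: C:7>1 D:9>4)
P1→{C,D} P2→{Q,R}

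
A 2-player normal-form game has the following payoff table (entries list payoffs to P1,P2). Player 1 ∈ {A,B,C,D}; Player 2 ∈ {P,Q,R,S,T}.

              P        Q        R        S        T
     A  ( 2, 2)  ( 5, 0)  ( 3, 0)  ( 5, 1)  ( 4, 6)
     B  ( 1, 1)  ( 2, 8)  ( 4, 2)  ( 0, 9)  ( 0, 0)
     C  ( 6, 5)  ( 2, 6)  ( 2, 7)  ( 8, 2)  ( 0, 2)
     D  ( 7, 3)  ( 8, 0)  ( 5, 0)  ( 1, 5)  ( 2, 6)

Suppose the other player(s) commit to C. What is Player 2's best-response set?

u_2(P vs C) = 5
u_2(Q vs C) = 6
u_2(R vs C) = 7
u_2(S vs C) = 2
u_2(T vs C) = 2
max payoff 7 at {R}

argmax u_2 = {R}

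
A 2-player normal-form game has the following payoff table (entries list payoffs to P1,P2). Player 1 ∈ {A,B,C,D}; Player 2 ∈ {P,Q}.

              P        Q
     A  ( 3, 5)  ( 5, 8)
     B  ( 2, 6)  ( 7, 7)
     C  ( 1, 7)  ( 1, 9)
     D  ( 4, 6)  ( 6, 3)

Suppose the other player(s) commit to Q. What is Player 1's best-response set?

u_1(A vs Q) = 5
u_1(B vs Q) = 7
u_1(C vs Q) = 1
u_1(D vs Q) = 6
max payoff 7 at {B}

BR_1 = {B}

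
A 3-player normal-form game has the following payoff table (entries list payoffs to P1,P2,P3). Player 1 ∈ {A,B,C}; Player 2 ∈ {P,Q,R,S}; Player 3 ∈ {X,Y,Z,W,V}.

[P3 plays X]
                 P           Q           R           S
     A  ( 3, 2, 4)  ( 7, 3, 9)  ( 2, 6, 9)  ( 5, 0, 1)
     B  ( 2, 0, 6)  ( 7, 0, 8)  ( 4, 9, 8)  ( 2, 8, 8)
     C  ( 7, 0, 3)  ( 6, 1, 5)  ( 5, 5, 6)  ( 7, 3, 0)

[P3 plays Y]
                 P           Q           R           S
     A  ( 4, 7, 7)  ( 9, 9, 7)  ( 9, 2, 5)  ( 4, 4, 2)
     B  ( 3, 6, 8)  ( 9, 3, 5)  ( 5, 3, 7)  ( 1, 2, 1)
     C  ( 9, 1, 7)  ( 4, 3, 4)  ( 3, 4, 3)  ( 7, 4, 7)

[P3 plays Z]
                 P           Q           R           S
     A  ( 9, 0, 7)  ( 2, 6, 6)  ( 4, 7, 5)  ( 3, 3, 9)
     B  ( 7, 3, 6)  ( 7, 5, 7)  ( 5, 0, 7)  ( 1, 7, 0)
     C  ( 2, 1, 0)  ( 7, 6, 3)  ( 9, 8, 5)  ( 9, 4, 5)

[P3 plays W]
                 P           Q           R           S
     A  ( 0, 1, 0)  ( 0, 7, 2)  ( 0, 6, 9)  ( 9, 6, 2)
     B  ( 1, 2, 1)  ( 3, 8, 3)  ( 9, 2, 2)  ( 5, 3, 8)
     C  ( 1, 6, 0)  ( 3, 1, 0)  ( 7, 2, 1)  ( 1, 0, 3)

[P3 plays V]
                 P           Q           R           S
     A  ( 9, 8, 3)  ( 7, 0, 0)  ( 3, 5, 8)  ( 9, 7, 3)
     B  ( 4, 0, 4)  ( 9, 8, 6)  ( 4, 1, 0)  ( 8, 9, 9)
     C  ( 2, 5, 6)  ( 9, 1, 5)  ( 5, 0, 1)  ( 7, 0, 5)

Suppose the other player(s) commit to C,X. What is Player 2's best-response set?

P2 best: {R}

u_2(P vs C,X) = 0
u_2(Q vs C,X) = 1
u_2(R vs C,X) = 5
u_2(S vs C,X) = 3
max payoff 5 at {R}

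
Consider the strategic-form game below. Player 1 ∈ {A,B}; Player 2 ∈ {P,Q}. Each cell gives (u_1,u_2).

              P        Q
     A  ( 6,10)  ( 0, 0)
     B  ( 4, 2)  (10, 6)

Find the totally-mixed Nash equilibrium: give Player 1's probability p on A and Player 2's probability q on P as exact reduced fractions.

P1 indiff ⇒ q·6+(1-q)·0 = q·4+(1-q)·10 ⇒ q(2) = (1-q)(10) ⇒ q = 5/6
P2 indiff ⇒ p·10+(1-p)·2 = p·0+(1-p)·6 ⇒ p(10) = (1-p)(4) ⇒ p = 2/7

p=2/7, q=5/6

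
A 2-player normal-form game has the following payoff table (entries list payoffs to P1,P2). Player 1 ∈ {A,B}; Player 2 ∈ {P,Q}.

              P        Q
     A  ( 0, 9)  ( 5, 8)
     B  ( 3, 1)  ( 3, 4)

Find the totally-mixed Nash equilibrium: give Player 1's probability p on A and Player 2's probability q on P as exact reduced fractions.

P1 indiff ⇒ q·0+(1-q)·5 = q·3+(1-q)·3 ⇒ q(-3) = (1-q)(-2) ⇒ q = 2/5
P2 indiff ⇒ p·9+(1-p)·1 = p·8+(1-p)·4 ⇒ p(1) = (1-p)(3) ⇒ p = 3/4

p=3/4, q=2/5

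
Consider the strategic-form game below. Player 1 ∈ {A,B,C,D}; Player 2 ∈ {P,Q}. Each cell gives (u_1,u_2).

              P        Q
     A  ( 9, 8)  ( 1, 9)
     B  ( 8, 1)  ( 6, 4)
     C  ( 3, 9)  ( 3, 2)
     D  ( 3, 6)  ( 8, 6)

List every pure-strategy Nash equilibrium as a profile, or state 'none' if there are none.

(A,P): not NE [P2→Q gives 9>8]
(A,Q): not NE [P1→D gives 8>1]
(B,P): not NE [P1→A gives 9>8; P2→Q gives 4>1]
(B,Q): not NE [P1→D gives 8>6]
(C,P): not NE [P1→A gives 9>3]
(C,Q): not NE [P1→D gives 8>3; P2→P gives 9>2]
(D,P): not NE [P1→A gives 9>3]
(D,Q): NE

NE set: (D,Q)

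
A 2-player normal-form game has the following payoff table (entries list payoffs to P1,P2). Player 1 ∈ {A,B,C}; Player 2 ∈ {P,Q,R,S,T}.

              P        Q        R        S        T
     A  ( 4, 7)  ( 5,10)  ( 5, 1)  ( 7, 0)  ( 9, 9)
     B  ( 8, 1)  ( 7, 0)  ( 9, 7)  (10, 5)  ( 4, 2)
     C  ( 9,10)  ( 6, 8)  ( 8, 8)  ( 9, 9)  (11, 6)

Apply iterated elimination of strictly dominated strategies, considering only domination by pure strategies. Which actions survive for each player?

Remaining: P1:{B,C} P2:{P,R,S}

P1 drop A (C beats it: P:9>4 Q:6>5 R:8>5 S:9>7 T:11>9)
P2 drop Q (P beats it: B:1>0 C:10>8)
P2 drop T (R beats it: B:7>2 C:8>6)
P1→{B,C} P2→{P,R,S}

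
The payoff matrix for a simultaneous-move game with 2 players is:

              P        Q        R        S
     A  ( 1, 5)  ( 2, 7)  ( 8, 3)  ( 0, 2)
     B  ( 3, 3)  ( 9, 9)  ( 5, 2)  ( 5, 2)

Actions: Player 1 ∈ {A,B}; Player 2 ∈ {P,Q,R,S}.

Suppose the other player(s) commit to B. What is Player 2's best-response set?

u_2(P vs B) = 3
u_2(Q vs B) = 9
u_2(R vs B) = 2
u_2(S vs B) = 2
max payoff 9 at {Q}

argmax u_2 = {Q}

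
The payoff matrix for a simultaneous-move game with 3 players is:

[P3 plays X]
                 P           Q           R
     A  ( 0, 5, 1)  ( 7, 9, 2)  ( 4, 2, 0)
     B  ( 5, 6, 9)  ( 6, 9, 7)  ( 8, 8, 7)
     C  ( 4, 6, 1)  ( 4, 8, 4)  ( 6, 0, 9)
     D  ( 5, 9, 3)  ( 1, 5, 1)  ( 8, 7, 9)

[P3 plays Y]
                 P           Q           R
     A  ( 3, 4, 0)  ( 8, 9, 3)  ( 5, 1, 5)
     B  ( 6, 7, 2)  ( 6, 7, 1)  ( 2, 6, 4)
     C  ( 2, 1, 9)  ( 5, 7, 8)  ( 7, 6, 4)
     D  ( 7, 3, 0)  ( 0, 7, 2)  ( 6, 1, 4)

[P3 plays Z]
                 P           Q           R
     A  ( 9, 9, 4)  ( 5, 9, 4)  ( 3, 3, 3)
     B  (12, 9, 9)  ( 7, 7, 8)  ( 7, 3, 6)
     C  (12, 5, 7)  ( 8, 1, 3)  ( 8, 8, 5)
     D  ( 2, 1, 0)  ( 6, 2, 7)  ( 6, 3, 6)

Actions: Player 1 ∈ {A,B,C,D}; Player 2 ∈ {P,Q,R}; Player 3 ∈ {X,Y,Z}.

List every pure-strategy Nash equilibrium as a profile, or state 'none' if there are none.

(A,P,X): not NE [P1→D gives 5>0; P2→Q gives 9>5; P3→Z gives 4>1]
(A,P,Y): not NE [P1→D gives 7>3; P2→Q gives 9>4; P3→Z gives 4>0]
(A,P,Z): not NE [P1→C gives 12>9]
(A,Q,X): not NE [P3→Z gives 4>2]
(A,Q,Y): not NE [P3→Z gives 4>3]
(A,Q,Z): not NE [P1→C gives 8>5]
(A,R,X): not NE [P1→D gives 8>4; P2→Q gives 9>2; P3→Y gives 5>0]
(A,R,Y): not NE [P1→C gives 7>5; P2→Q gives 9>1]
(A,R,Z): not NE [P1→C gives 8>3; P2→Q gives 9>3; P3→Y gives 5>3]
(B,P,X): not NE [P2→Q gives 9>6]
(B,P,Y): not NE [P1→D gives 7>6; P3→Z gives 9>2]
(B,P,Z): NE
(B,Q,X): not NE [P1→A gives 7>6; P3→Z gives 8>7]
(B,Q,Y): not NE [P1→A gives 8>6; P3→Z gives 8>1]
(B,Q,Z): not NE [P1→C gives 8>7; P2→P gives 9>7]
(B,R,X): not NE [P2→Q gives 9>8]
(B,R,Y): not NE [P1→C gives 7>2; P2→Q gives 7>6; P3→X gives 7>4]
(B,R,Z): not NE [P1→C gives 8>7; P2→P gives 9>3; P3→X gives 7>6]
(C,P,X): not NE [P1→D gives 5>4; P2→Q gives 8>6; P3→Y gives 9>1]
(C,P,Y): not NE [P1→D gives 7>2; P2→Q gives 7>1]
(C,P,Z): not NE [P2→R gives 8>5; P3→Y gives 9>7]
(C,Q,X): not NE [P1→A gives 7>4; P3→Y gives 8>4]
(C,Q,Y): not NE [P1→A gives 8>5]
(C,Q,Z): not NE [P2→R gives 8>1; P3→Y gives 8>3]
(C,R,X): not NE [P1→D gives 8>6; P2→Q gives 8>0]
(C,R,Y): not NE [P2→Q gives 7>6; P3→X gives 9>4]
(C,R,Z): not NE [P3→X gives 9>5]
(D,P,X): NE
(D,P,Y): not NE [P2→Q gives 7>3; P3→X gives 3>0]
(D,P,Z): not NE [P1→C gives 12>2; P2→R gives 3>1; P3→X gives 3>0]
(D,Q,X): not NE [P1→A gives 7>1; P2→P gives 9>5; P3→Z gives 7>1]
(D,Q,Y): not NE [P1→A gives 8>0; P3→Z gives 7>2]
(D,Q,Z): not NE [P1→C gives 8>6; P2→R gives 3>2]
(D,R,X): not NE [P2→P gives 9>7]
(D,R,Y): not NE [P1→C gives 7>6; P2→Q gives 7>1; P3→X gives 9>4]
(D,R,Z): not NE [P1→C gives 8>6; P3→X gives 9>6]

NE set: (B,P,Z), (D,P,X)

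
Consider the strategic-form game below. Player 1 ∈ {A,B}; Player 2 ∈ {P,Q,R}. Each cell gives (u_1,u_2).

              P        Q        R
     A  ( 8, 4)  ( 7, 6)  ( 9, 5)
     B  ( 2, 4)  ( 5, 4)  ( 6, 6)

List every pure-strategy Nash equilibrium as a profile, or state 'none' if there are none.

Nash profiles: (A,Q)

(A,P): not NE [P2→Q gives 6>4]
(A,Q): NE
(A,R): not NE [P2→Q gives 6>5]
(B,P): not NE [P1→A gives 8>2; P2→R gives 6>4]
(B,Q): not NE [P1→A gives 7>5; P2→R gives 6>4]
(B,R): not NE [P1→A gives 9>6]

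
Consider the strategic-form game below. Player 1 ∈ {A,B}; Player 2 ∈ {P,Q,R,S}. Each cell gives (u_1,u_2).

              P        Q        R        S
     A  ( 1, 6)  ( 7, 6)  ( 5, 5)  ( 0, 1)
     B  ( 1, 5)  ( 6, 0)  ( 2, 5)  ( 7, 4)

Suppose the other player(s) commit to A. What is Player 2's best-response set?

P2 best: {P,Q}

u_2(P vs A) = 6
u_2(Q vs A) = 6
u_2(R vs A) = 5
u_2(S vs A) = 1
max payoff 6 at {P,Q}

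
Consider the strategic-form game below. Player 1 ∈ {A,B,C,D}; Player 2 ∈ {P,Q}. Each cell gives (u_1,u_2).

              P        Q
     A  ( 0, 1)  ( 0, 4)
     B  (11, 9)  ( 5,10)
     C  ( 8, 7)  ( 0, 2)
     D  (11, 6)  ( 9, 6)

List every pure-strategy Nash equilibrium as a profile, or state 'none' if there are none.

Nash profiles: (D,P), (D,Q)

(A,P): not NE [P1→D gives 11>0; P2→Q gives 4>1]
(A,Q): not NE [P1→D gives 9>0]
(B,P): not NE [P2→Q gives 10>9]
(B,Q): not NE [P1→D gives 9>5]
(C,P): not NE [P1→D gives 11>8]
(C,Q): not NE [P1→D gives 9>0; P2→P gives 7>2]
(D,P): NE
(D,Q): NE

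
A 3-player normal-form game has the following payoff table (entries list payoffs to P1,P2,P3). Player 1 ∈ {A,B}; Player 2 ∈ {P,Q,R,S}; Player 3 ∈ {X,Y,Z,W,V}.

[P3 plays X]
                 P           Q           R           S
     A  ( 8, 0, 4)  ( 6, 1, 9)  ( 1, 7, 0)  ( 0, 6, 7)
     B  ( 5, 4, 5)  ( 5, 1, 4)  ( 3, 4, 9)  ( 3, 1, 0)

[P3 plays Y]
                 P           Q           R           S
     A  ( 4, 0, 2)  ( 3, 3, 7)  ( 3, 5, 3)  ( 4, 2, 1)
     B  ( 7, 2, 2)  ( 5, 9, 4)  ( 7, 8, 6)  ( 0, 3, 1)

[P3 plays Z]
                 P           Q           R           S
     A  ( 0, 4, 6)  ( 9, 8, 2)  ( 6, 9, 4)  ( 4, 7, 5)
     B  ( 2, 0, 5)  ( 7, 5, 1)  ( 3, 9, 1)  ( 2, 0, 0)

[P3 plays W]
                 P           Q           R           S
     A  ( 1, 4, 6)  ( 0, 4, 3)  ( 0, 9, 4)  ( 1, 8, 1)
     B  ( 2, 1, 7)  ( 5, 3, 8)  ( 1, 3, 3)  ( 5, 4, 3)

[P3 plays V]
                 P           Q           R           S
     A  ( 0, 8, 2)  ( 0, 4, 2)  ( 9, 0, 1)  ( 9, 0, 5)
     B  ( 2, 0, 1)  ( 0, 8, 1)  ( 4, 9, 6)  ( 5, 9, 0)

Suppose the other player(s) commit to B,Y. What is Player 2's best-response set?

argmax u_2 = {Q}

u_2(P vs B,Y) = 2
u_2(Q vs B,Y) = 9
u_2(R vs B,Y) = 8
u_2(S vs B,Y) = 3
max payoff 9 at {Q}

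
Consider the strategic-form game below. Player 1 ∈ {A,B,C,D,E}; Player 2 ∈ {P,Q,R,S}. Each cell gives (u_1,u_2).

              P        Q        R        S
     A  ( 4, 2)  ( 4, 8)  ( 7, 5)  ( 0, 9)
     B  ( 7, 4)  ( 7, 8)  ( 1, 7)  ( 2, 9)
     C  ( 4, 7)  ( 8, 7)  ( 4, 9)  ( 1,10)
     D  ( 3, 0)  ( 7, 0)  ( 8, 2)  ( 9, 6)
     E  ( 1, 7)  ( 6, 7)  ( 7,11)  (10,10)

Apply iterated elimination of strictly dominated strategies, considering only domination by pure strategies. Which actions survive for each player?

P2 drop P (R beats it: A:5>2 B:7>4 C:9>7 D:2>0 E:11>7)
P1 drop A (D beats it: Q:7>4 R:8>7 S:9>0)
P2 drop Q (S beats it: B:9>8 C:10>7 D:6>0 E:10>7)
P1 drop B (D beats it: R:8>1 S:9>2)
P1 drop C (D beats it: R:8>4 S:9>1)
P1→{D,E} P2→{R,S}

IESDS → P1:{D,E} P2:{R,S}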